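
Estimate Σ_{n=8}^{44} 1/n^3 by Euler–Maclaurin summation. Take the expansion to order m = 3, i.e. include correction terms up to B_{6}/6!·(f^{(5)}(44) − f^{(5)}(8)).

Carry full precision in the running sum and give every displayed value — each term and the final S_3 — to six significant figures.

S_3 ≈ 0.00859732

The integral term ∫_8^44 1/x^3 dx = 0.00755424.
½[f(8) + f(44)] = ½[0.00195312 + 1.17393e-05] = 0.000982432.
Integral + boundary = 0.00853667.
Order-1 term: 1/12 · (-8.00406e-07 − (-0.000732422)) = 6.09685e-05.
Partial sum through k=1: 0.00859764.
Order-2 term: −1/720 · (-8.26866e-09 − (-0.000228882)) = -3.17880e-07.
Partial sum through k=2: 0.00859732.
Order-3 term: 1/30240 · (-1.79382e-10 − (-0.000150204)) = 4.96705e-09.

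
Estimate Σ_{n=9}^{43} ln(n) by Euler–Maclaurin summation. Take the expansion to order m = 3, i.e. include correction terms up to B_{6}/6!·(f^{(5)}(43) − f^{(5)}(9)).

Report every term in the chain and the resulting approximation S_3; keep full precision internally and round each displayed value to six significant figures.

S_3 ≈ 110.928

Integral: ∫_9^43 ln(x) dx = 107.957.
Boundary: ½(f(9) + f(43)) = ½(2.19722 + 3.76120) = 2.97921.
So far: 110.936.
Order-1 term: 1/12 · (0.0232558 − 0.111111) = -0.00732127.
After k=1: 110.928.
Order-2 term: −1/720 · (2.51550e-05 − 0.00274348) = 3.77546e-06.
After k=2: 110.928.
Order-3 term: 1/30240 · (1.63256e-07 − 0.000406442) = -1.34351e-08.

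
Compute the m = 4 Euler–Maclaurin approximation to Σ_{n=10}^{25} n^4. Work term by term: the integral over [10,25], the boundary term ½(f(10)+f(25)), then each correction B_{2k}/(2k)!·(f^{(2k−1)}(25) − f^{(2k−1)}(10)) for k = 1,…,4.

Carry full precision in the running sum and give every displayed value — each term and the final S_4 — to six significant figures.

∫_10^25 x^4 dx evaluates to 1.93312e+06.
Endpoint term: (f(10) + f(25))/2 = (10000.0 + 390625)/2 = 200312.
Running total after boundary: 2.13344e+06.
Order-1 term: 1/12 · (62500.0 − 4000.00) = 4875.00.
Running total after k=1: 2.13831e+06.
Order-2 term: −1/720 · (600.000 − 240.000) = -0.500000.
Running total after k=2: 2.13831e+06.
Order-3 term: 1/30240 · (0.00000 − 0.00000) = 0.00000.
Running total after k=3: 2.13831e+06.
Order-4 term: −1/1209600 · (0.00000 − 0.00000) = 0.00000.

S_4 ≈ 2.13831e+06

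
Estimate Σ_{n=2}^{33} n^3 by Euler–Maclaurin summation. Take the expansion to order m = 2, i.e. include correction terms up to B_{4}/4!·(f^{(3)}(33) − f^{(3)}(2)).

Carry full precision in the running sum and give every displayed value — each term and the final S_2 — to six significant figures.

S_2 ≈ 314720

∫_2^33 x^3 dx evaluates to 296476.
Boundary: ½(f(2) + f(33)) = ½(8.00000 + 35937.0) = 17972.5.
So far: 314449.
Order-1 term: 1/12 · (3267.00 − 12.0000) = 271.250.
Partial sum through k=1: 314720.
Order-2 term: −1/720 · (6.00000 − 6.00000) = 0.00000.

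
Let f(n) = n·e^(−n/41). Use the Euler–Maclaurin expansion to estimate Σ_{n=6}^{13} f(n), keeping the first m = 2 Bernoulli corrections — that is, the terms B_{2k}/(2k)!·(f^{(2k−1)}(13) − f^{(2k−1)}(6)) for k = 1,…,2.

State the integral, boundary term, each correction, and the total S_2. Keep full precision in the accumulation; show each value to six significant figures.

S_2 ≈ 59.5625

Integral: ∫_6^13 x·e^(−x/41) dx = 52.2571.
½[f(6) + f(13)] = ½[5.18318 + 9.46761] = 7.32539.
So far: 59.5825.
Correction k=1: B_{2}/2! · (f^{(1)}(13) − f^{(1)}(6)) = 1/12 · (0.497360 − 0.737444) = -0.0200070.
Running total after k=1: 59.5625.
Correction k=2: B_{4}/4! · (f^{(3)}(13) − f^{(3)}(6)) = −1/720 · (0.00116235 − 0.00146649) = 4.22412e-07.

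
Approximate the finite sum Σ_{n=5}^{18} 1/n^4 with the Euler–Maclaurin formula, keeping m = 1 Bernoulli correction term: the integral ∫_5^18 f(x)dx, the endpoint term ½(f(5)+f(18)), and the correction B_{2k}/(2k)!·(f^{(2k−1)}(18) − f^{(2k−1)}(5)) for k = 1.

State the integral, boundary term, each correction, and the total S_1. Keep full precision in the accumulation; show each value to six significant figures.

S_1 ≈ 0.00352076

∫_5^18 1/x^4 dx evaluates to 0.00260951.
½[f(5) + f(18)] = ½[0.00160000 + 9.52599e-06] = 0.000804763.
Integral + boundary = 0.00341427.
Order-1 term: 1/12 · (-2.11689e-06 − (-0.00128000)) = 0.000106490.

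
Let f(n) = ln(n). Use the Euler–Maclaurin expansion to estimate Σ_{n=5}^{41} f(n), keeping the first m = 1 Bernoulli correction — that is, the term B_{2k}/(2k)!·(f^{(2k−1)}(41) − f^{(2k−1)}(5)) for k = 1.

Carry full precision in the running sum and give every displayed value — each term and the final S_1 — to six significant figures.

The integral term ∫_5^41 ln(x) dx = 108.209.
Boundary: ½(f(5) + f(41)) = ½(1.60944 + 3.71357) = 2.66150.
Integral + boundary = 110.871.
Order-1 term: 1/12 · (0.0243902 − 0.200000) = -0.0146341.

S_1 ≈ 110.856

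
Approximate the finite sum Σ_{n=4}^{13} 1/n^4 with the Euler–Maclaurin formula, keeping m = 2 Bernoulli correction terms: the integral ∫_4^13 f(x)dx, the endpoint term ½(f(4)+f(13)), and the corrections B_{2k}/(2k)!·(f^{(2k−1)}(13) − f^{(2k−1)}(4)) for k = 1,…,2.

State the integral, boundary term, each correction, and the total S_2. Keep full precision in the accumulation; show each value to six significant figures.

S_2 ≈ 0.00734170

The integral term ∫_4^13 1/x^4 dx = 0.00505661.
Endpoint term: (f(4) + f(13))/2 = (0.00390625 + 3.50128e-05)/2 = 0.00197063.
Running total after boundary: 0.00702724.
Correction k=1: B_{2}/2! · (f^{(1)}(13) − f^{(1)}(4)) = 1/12 · (-1.07732e-05 − (-0.00390625)) = 0.000324623.
Running total after k=1: 0.00735187.
Correction k=2: B_{4}/4! · (f^{(3)}(13) − f^{(3)}(4)) = −1/720 · (-1.91240e-06 − (-0.00732422)) = -1.01699e-05.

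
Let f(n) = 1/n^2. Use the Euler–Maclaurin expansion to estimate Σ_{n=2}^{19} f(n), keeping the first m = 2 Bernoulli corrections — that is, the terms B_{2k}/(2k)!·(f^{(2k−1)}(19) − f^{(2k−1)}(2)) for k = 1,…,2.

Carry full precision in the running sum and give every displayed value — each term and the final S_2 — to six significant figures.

The integral term ∫_2^19 1/x^2 dx = 0.447368.
Endpoint term: (f(2) + f(19))/2 = (0.250000 + 0.00277008)/2 = 0.126385.
Integral + boundary = 0.573753.
Correction k=1: B_{2}/2! · (f^{(1)}(19) − f^{(1)}(2)) = 1/12 · (-0.000291588 − (-0.250000)) = 0.0208090.
Partial sum through k=1: 0.594562.
Correction k=2: B_{4}/4! · (f^{(3)}(19) − f^{(3)}(2)) = −1/720 · (-9.69267e-06 − (-0.750000)) = -0.00104165.

S_2 ≈ 0.593521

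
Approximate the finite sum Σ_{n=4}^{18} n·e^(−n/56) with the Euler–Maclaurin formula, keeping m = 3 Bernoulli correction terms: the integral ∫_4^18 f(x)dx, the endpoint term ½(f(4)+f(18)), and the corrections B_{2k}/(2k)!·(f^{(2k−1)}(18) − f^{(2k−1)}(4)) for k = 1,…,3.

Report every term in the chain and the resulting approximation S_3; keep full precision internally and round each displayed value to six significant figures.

The integral term ∫_4^18 x·e^(−x/56) dx = 123.505.
Boundary: ½(f(4) + f(18)) = ½(3.72425 + 13.0520) = 8.38814.
Running total after boundary: 131.893.
Order-1 term: 1/12 · (0.492041 − 0.864558) = -0.0310431.
Running total after k=1: 131.862.
Order-2 term: −1/720 · (0.000619345 − 0.000869478) = 3.47408e-07.
Running total after k=2: 131.862.
Order-3 term: 1/30240 · (3.44958e-07 − 4.66603e-07) = -4.02266e-12.

S_3 ≈ 131.862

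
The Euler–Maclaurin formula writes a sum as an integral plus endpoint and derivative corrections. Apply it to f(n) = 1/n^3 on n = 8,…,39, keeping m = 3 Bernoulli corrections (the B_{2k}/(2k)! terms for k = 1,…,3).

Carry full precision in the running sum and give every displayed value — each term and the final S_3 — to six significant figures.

S_3 ≈ 0.00852937

Integral: ∫_8^39 1/x^3 dx = 0.00748377.
Endpoint term: (f(8) + f(39))/2 = (0.00195312 + 1.68580e-05)/2 = 0.000984992.
So far: 0.00846876.
Correction k=1: B_{2}/2! · (f^{(1)}(39) − f^{(1)}(8)) = 1/12 · (-1.29677e-06 − (-0.000732422)) = 6.09271e-05.
Partial sum through k=1: 0.00852969.
Correction k=2: B_{4}/4! · (f^{(3)}(39) − f^{(3)}(8)) = −1/720 · (-1.70515e-08 − (-0.000228882)) = -3.17868e-07.
Partial sum through k=2: 0.00852937.
Correction k=3: B_{6}/6! · (f^{(5)}(39) − f^{(5)}(8)) = 1/30240 · (-4.70851e-10 − (-0.000150204)) = 4.96704e-09.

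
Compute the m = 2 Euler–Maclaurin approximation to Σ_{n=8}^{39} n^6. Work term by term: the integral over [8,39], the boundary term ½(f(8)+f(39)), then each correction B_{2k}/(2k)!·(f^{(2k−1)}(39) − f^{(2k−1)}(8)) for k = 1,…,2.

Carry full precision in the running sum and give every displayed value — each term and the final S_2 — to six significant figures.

S_2 ≈ 2.14087e+10

∫_8^39 x^6 dx evaluates to 1.96041e+10.
Boundary: ½(f(8) + f(39)) = ½(262144 + 3.51874e+09) = 1.75950e+09.
So far: 2.13636e+10.
k=1: B_{2}/(2)! × [f^{(1)}(39) − f^{(1)}(8)] = 1/12 × (5.41345e+08 − 196608) = 4.50957e+07.
After k=1: 2.14087e+10.
k=2: B_{4}/(4)! × [f^{(3)}(39) − f^{(3)}(8)] = −1/720 × (7.11828e+06 − 61440.0) = -9801.17.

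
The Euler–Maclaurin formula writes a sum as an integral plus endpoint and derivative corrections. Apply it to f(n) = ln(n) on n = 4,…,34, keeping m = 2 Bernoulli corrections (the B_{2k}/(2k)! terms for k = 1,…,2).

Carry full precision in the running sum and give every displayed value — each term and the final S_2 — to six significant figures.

∫_4^34 ln(x) dx evaluates to 84.3511.
½[f(4) + f(34)] = ½[1.38629 + 3.52636] = 2.45633.
Running total after boundary: 86.8074.
Order-1 term: 1/12 · (0.0294118 − 0.250000) = -0.0183824.
Running total after k=1: 86.7890.
Order-2 term: −1/720 · (5.08854e-05 − 0.0312500) = 4.33321e-05.

S_2 ≈ 86.7891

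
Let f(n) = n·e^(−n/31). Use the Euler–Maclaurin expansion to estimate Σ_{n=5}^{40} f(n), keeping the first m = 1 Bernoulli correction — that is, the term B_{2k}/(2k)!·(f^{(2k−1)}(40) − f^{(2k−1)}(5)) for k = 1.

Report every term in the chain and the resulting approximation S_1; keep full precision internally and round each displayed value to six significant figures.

S_1 ≈ 351.656

∫_5^40 x·e^(−x/31) dx evaluates to 344.091.
½[f(5) + f(40)] = ½[4.25522 + 11.0073] = 7.63125.
Running total after boundary: 351.722.
Correction k=1: B_{2}/2! · (f^{(1)}(40) − f^{(1)}(5)) = 1/12 · (-0.0798915 − 0.713780) = -0.0661393.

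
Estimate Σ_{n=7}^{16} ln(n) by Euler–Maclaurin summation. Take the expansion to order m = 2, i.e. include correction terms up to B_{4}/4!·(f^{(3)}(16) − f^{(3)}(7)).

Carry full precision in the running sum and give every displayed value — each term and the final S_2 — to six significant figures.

S_2 ≈ 24.0926

The integral term ∫_7^16 ln(x) dx = 21.7400.
½[f(7) + f(16)] = ½[1.94591 + 2.77259] = 2.35925.
So far: 24.0993.
k=1: B_{2}/(2)! × [f^{(1)}(16) − f^{(1)}(7)] = 1/12 × (0.0625000 − 0.142857) = -0.00669643.
After k=1: 24.0926.
k=2: B_{4}/(4)! × [f^{(3)}(16) − f^{(3)}(7)] = −1/720 × (0.000488281 − 0.00583090) = 7.42031e-06.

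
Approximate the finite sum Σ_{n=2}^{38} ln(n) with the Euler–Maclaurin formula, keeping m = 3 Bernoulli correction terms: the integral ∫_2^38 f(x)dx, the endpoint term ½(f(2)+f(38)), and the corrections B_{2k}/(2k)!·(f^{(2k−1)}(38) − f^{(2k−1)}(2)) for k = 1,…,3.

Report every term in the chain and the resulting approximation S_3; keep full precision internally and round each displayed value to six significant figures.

S_3 ≈ 102.968

The integral term ∫_2^38 ln(x) dx = 100.842.
Endpoint term: (f(2) + f(38))/2 = (0.693147 + 3.63759)/2 = 2.16537.
So far: 103.007.
k=1: B_{2}/(2)! × [f^{(1)}(38) − f^{(1)}(2)] = 1/12 × (0.0263158 − 0.500000) = -0.0394737.
Running total after k=1: 102.968.
k=2: B_{4}/(4)! × [f^{(3)}(38) − f^{(3)}(2)] = −1/720 × (3.64485e-05 − 0.250000) = 0.000347172.
Running total after k=2: 102.968.
k=3: B_{6}/(6)! × [f^{(5)}(38) − f^{(5)}(2)] = 1/30240 × (3.02896e-07 − 0.750000) = -2.48016e-05.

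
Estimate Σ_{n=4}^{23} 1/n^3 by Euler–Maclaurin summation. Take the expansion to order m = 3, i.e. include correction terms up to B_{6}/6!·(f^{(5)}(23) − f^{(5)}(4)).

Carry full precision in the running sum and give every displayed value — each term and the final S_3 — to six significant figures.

Integral: ∫_4^23 1/x^3 dx = 0.0303048.
Boundary: ½(f(4) + f(23)) = ½(0.0156250 + 8.21895e-05) = 0.00785359.
Running total after boundary: 0.0381584.
k=1: B_{2}/(2)! × [f^{(1)}(23) − f^{(1)}(4)] = 1/12 × (-1.07204e-05 − (-0.0117188)) = 0.000975669.
After k=1: 0.0391341.
k=2: B_{4}/(4)! × [f^{(3)}(23) − f^{(3)}(4)] = −1/720 × (-4.05307e-07 − (-0.0146484)) = -2.03445e-05.
After k=2: 0.0391137.
k=3: B_{6}/(6)! × [f^{(5)}(23) − f^{(5)}(4)] = 1/30240 × (-3.21794e-08 − (-0.0384521)) = 1.27156e-06.

S_3 ≈ 0.0391150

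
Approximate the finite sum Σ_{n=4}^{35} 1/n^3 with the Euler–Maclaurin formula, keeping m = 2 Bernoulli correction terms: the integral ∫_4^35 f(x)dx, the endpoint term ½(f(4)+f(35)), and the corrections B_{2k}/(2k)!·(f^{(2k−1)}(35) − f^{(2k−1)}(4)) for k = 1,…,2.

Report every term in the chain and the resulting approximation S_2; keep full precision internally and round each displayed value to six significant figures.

∫_4^35 1/x^3 dx evaluates to 0.0308418.
Boundary: ½(f(4) + f(35)) = ½(0.0156250 + 2.33236e-05) = 0.00782416.
Running total after boundary: 0.0386660.
Correction k=1: B_{2}/2! · (f^{(1)}(35) − f^{(1)}(4)) = 1/12 · (-1.99917e-06 − (-0.0117188)) = 0.000976396.
Running total after k=1: 0.0396424.
Correction k=2: B_{4}/4! · (f^{(3)}(35) − f^{(3)}(4)) = −1/720 · (-3.26395e-08 − (-0.0146484)) = -2.03450e-05.

S_2 ≈ 0.0396220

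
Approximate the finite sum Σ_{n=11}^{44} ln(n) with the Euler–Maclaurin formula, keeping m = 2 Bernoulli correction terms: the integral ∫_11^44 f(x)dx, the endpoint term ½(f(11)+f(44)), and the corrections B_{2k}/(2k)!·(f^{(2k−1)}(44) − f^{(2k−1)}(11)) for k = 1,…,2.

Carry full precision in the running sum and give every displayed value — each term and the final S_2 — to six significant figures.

The integral term ∫_11^44 ln(x) dx = 107.127.
Endpoint term: (f(11) + f(44))/2 = (2.39790 + 3.78419)/2 = 3.09104.
Integral + boundary = 110.219.
k=1: B_{2}/(2)! × [f^{(1)}(44) − f^{(1)}(11)] = 1/12 × (0.0227273 − 0.0909091) = -0.00568182.
After k=1: 110.213.
k=2: B_{4}/(4)! × [f^{(3)}(44) − f^{(3)}(11)] = −1/720 × (2.34786e-05 − 0.00150263) = 2.05438e-06.

S_2 ≈ 110.213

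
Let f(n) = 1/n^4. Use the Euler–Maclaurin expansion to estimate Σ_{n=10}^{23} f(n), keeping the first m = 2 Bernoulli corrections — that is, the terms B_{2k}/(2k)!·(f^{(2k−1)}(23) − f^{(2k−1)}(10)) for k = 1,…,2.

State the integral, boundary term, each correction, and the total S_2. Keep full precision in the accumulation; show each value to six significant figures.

Integral: ∫_10^23 1/x^4 dx = 0.000305937.
Boundary: ½(f(10) + f(23)) = ½(0.000100000 + 3.57346e-06) = 5.17867e-05.
So far: 0.000357724.
Correction k=1: B_{2}/2! · (f^{(1)}(23) − f^{(1)}(10)) = 1/12 · (-6.21471e-07 − (-4.00000e-05)) = 3.28154e-06.
Running total after k=1: 0.000361005.
Correction k=2: B_{4}/4! · (f^{(3)}(23) − f^{(3)}(10)) = −1/720 · (-3.52441e-08 − (-1.20000e-05)) = -1.66177e-08.

S_2 ≈ 0.000360988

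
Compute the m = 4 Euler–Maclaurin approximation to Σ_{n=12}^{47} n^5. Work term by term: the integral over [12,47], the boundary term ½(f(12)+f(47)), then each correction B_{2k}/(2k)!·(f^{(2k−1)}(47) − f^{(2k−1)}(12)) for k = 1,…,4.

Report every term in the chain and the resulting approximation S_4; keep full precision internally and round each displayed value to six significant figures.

The integral term ∫_12^47 x^5 dx = 1.79604e+09.
Endpoint term: (f(12) + f(47))/2 = (248832 + 2.29345e+08)/2 = 1.14797e+08.
So far: 1.91084e+09.
k=1: B_{2}/(2)! × [f^{(1)}(47) − f^{(1)}(12)] = 1/12 × (2.43984e+07 − 103680) = 2.02456e+06.
Partial sum through k=1: 1.91286e+09.
k=2: B_{4}/(4)! × [f^{(3)}(47) − f^{(3)}(12)] = −1/720 × (132540 − 8640.00) = -172.083.
Partial sum through k=2: 1.91286e+09.
k=3: B_{6}/(6)! × [f^{(5)}(47) − f^{(5)}(12)] = 1/30240 × (120.000 − 120.000) = 0.00000.
Partial sum through k=3: 1.91286e+09.
k=4: B_{8}/(8)! × [f^{(7)}(47) − f^{(7)}(12)] = −1/1209600 × (0.00000 − 0.00000) = 0.00000.

S_4 ≈ 1.91286e+09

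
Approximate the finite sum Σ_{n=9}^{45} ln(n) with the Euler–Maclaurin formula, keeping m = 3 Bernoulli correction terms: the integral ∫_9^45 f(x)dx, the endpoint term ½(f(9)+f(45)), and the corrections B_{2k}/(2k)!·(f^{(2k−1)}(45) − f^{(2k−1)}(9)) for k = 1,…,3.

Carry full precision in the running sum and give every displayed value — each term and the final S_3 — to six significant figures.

S_3 ≈ 118.519

Integral: ∫_9^45 ln(x) dx = 115.525.
Endpoint term: (f(9) + f(45))/2 = (2.19722 + 3.80666)/2 = 3.00194.
Running total after boundary: 118.527.
Correction k=1: B_{2}/2! · (f^{(1)}(45) − f^{(1)}(9)) = 1/12 · (0.0222222 − 0.111111) = -0.00740741.
After k=1: 118.519.
Correction k=2: B_{4}/4! · (f^{(3)}(45) − f^{(3)}(9)) = −1/720 · (2.19479e-05 − 0.00274348) = 3.77991e-06.
After k=2: 118.519.
Correction k=3: B_{6}/6! · (f^{(5)}(45) − f^{(5)}(9)) = 1/30240 · (1.30061e-07 − 0.000406442) = -1.34362e-08.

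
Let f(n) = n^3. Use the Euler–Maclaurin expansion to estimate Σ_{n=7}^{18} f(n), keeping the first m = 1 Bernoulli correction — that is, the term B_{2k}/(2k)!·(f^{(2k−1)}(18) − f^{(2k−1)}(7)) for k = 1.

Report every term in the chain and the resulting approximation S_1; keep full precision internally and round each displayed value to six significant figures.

S_1 ≈ 28800.0

Integral: ∫_7^18 x^3 dx = 25643.8.
½[f(7) + f(18)] = ½[343.000 + 5832.00] = 3087.50.
Integral + boundary = 28731.2.
k=1: B_{2}/(2)! × [f^{(1)}(18) − f^{(1)}(7)] = 1/12 × (972.000 − 147.000) = 68.7500.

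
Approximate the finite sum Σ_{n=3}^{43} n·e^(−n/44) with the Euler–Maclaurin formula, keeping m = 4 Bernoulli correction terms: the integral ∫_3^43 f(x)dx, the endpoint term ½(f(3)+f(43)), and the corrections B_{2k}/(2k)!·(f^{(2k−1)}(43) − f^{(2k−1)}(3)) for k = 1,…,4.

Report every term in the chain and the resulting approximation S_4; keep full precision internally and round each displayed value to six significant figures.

Integral: ∫_3^43 x·e^(−x/44) dx = 491.085.
½[f(3) + f(43)] = ½[2.80227 + 16.1825] = 9.49236.
Running total after boundary: 500.577.
Order-1 term: 1/12 · (0.00855309 − 0.870403) = -0.0718208.
Partial sum through k=1: 500.505.
Order-2 term: −1/720 · (0.000393195 − 0.00141456) = 1.41856e-06.
Partial sum through k=2: 500.505.
Order-3 term: 1/30240 · (4.03911e-07 − 1.22909e-06) = -2.72878e-11.
Partial sum through k=3: 500.505.
Order-4 term: −1/1209600 · (3.12358e-10 − 8.92319e-10) = 4.79465e-16.

S_4 ≈ 500.505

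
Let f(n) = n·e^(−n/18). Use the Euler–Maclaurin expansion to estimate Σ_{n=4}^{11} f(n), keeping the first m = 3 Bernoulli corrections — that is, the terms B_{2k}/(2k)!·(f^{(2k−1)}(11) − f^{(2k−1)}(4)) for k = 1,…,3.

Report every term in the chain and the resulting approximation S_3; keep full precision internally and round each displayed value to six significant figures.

S_3 ≈ 38.3301

Integral: ∫_4^11 x·e^(−x/18) dx = 33.7778.
Boundary: ½(f(4) + f(11)) = ½(3.20295 + 5.97022) = 4.58659.
Running total after boundary: 38.3644.
Correction k=1: B_{2}/2! · (f^{(1)}(11) − f^{(1)}(4)) = 1/12 · (0.211068 − 0.622796) = -0.0343106.
Running total after k=1: 38.3301.
Correction k=2: B_{4}/4! · (f^{(3)}(11) − f^{(3)}(4)) = −1/720 · (0.00400174 − 0.00686503) = 3.97680e-06.
Running total after k=2: 38.3301.
Correction k=3: B_{6}/6! · (f^{(5)}(11) − f^{(5)}(4)) = 1/30240 · (2.26915e-05 − 3.64440e-05) = -4.54780e-10.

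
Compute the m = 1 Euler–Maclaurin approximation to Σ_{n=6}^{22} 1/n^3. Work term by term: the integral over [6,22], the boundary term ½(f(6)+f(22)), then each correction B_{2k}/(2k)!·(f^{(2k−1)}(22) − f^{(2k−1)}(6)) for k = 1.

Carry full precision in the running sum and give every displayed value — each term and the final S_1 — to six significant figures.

The integral term ∫_6^22 1/x^3 dx = 0.0128558.
Endpoint term: (f(6) + f(22))/2 = (0.00462963 + 9.39144e-05)/2 = 0.00236177.
So far: 0.0152176.
Correction k=1: B_{2}/2! · (f^{(1)}(22) − f^{(1)}(6)) = 1/12 · (-1.28065e-05 − (-0.00231481)) = 0.000191834.

S_1 ≈ 0.0154094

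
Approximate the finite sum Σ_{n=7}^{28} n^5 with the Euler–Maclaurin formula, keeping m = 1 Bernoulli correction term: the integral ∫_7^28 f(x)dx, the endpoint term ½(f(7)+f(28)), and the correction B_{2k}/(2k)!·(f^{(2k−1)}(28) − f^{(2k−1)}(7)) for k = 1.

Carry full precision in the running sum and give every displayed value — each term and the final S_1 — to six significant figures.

S_1 ≈ 8.91641e+07

∫_7^28 x^5 dx evaluates to 8.02954e+07.
Endpoint term: (f(7) + f(28))/2 = (16807.0 + 1.72104e+07)/2 = 8.61359e+06.
Integral + boundary = 8.89090e+07.
Order-1 term: 1/12 · (3.07328e+06 − 12005.0) = 255106.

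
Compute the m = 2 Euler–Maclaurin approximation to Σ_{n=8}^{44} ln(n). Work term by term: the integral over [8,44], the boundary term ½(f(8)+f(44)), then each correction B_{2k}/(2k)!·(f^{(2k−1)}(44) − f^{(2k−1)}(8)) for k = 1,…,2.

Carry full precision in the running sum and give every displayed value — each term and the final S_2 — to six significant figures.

∫_8^44 ln(x) dx evaluates to 113.869.
Boundary: ½(f(8) + f(44)) = ½(2.07944 + 3.78419) = 2.93182.
Integral + boundary = 116.801.
Order-1 term: 1/12 · (0.0227273 − 0.125000) = -0.00852273.
After k=1: 116.792.
Order-2 term: −1/720 · (2.34786e-05 − 0.00390625) = 5.39274e-06.

S_2 ≈ 116.792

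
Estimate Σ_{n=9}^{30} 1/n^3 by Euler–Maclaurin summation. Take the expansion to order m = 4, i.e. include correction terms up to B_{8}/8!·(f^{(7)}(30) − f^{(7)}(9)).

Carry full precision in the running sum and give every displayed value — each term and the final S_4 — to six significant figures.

S_4 ≈ 0.00635931

∫_9^30 1/x^3 dx evaluates to 0.00561728.
½[f(9) + f(30)] = ½[0.00137174 + 3.70370e-05] = 0.000704390.
So far: 0.00632167.
Order-1 term: 1/12 · (-3.70370e-06 − (-0.000457247)) = 3.77953e-05.
After k=1: 0.00635947.
Order-2 term: −1/720 · (-8.23045e-08 − (-0.000112901)) = -1.56692e-07.
After k=2: 0.00635931.
Order-3 term: 1/30240 · (-3.84088e-09 − (-5.85410e-05)) = 1.93575e-09.
After k=3: 0.00635931.
Order-4 term: −1/1209600 · (-3.07270e-10 − (-5.20365e-05)) = -4.30193e-11.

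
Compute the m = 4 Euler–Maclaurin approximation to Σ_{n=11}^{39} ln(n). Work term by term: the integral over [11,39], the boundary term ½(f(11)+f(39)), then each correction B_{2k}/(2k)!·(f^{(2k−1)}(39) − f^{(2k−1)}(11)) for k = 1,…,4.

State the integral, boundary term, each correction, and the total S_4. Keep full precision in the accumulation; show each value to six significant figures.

S_4 ≈ 91.5273

∫_11^39 ln(x) dx evaluates to 88.5021.
½[f(11) + f(39)] = ½[2.39790 + 3.66356] = 3.03073.
So far: 91.5328.
Order-1 term: 1/12 · (0.0256410 − 0.0909091) = -0.00543901.
Partial sum through k=1: 91.5273.
Order-2 term: −1/720 · (3.37160e-05 − 0.00150263) = 2.04016e-06.
Partial sum through k=2: 91.5273.
Order-3 term: 1/30240 · (2.66004e-07 − 0.000149021) = -4.91915e-09.
Partial sum through k=3: 91.5273.
Order-4 term: −1/1209600 · (5.24663e-09 − 3.69474e-05) = 3.05408e-11.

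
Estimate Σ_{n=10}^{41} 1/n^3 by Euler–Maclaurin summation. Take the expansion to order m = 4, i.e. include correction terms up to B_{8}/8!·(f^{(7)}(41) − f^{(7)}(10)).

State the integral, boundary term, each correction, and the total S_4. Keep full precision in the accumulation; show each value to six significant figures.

S_4 ≈ 0.00523464

The integral term ∫_10^41 1/x^3 dx = 0.00470256.
Boundary: ½(f(10) + f(41)) = ½(0.00100000 + 1.45094e-05) = 0.000507255.
Integral + boundary = 0.00520981.
k=1: B_{2}/(2)! × [f^{(1)}(41) − f^{(1)}(10)] = 1/12 × (-1.06166e-06 − (-0.000300000)) = 2.49115e-05.
After k=1: 0.00523472.
k=2: B_{4}/(4)! × [f^{(3)}(41) − f^{(3)}(10)] = −1/720 × (-1.26313e-08 − (-6.00000e-05)) = -8.33158e-08.
After k=2: 0.00523464.
k=3: B_{6}/(6)! × [f^{(5)}(41) − f^{(5)}(10)] = 1/30240 × (-3.15595e-10 − (-2.52000e-05)) = 8.33323e-10.
After k=3: 0.00523464.
k=4: B_{8}/(8)! × [f^{(7)}(41) − f^{(7)}(10)] = −1/1209600 × (-1.35174e-11 − (-1.81440e-05)) = -1.50000e-11.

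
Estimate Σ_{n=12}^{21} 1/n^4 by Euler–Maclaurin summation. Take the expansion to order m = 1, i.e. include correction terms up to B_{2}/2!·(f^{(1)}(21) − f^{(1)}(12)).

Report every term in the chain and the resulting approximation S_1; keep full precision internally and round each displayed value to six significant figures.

S_1 ≈ 0.000184850

The integral term ∫_12^21 1/x^4 dx = 0.000156908.
Endpoint term: (f(12) + f(21))/2 = (4.82253e-05 + 5.14189e-06)/2 = 2.66836e-05.
Integral + boundary = 0.000183592.
k=1: B_{2}/(2)! × [f^{(1)}(21) − f^{(1)}(12)] = 1/12 × (-9.79408e-07 − (-1.60751e-05)) = 1.25797e-06.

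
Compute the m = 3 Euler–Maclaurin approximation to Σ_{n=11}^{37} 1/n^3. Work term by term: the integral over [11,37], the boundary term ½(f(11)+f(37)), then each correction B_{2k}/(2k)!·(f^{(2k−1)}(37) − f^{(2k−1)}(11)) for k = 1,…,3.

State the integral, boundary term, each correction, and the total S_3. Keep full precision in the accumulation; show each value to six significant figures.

S_3 ≈ 0.00416943

Integral: ∫_11^37 1/x^3 dx = 0.00376700.
½[f(11) + f(37)] = ½[0.000751315 + 1.97422e-05] = 0.000385528.
So far: 0.00415253.
Order-1 term: 1/12 · (-1.60072e-06 − (-0.000204904)) = 1.69419e-05.
After k=1: 0.00416947.
Order-2 term: −1/720 · (-2.33852e-08 − (-3.38684e-05)) = -4.70070e-08.
After k=2: 0.00416942.
Order-3 term: 1/30240 · (-7.17442e-10 − (-1.17560e-05)) = 3.88732e-10.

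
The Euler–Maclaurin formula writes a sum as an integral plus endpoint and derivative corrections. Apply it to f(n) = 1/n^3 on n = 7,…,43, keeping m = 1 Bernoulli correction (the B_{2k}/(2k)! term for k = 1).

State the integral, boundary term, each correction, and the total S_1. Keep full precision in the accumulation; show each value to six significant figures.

S_1 ≈ 0.0115017

The integral term ∫_7^43 1/x^3 dx = 0.00993367.
Boundary: ½(f(7) + f(43)) = ½(0.00291545 + 1.25775e-05) = 0.00146401.
Integral + boundary = 0.0113977.
k=1: B_{2}/(2)! × [f^{(1)}(43) − f^{(1)}(7)] = 1/12 × (-8.77501e-07 − (-0.00124948)) = 0.000104050.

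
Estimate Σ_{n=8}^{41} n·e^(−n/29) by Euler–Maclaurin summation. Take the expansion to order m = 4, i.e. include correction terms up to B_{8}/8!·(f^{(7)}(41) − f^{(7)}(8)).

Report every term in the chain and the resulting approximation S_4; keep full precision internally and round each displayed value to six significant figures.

S_4 ≈ 328.552

∫_8^41 x·e^(−x/29) dx evaluates to 320.584.
Boundary: ½(f(8) + f(41)) = ½(6.07134 + 9.97198) = 8.02166.
Running total after boundary: 328.606.
Correction k=1: B_{2}/2! · (f^{(1)}(41) − f^{(1)}(8)) = 1/12 · (-0.100642 − 0.549561) = -0.0541836.
Partial sum through k=1: 328.552.
Correction k=2: B_{4}/4! · (f^{(3)}(41) − f^{(3)}(8)) = −1/720 · (0.000458734 − 0.00245826) = 2.77712e-06.
Partial sum through k=2: 328.552.
Correction k=3: B_{6}/6! · (f^{(5)}(41) − f^{(5)}(8)) = 1/30240 · (1.23322e-06 − 5.06903e-06) = -1.26846e-10.
Partial sum through k=3: 328.552.
Correction k=4: B_{8}/8! · (f^{(7)}(41) − f^{(7)}(8)) = −1/1209600 · (2.28416e-09 − 8.57913e-09) = 5.20418e-15.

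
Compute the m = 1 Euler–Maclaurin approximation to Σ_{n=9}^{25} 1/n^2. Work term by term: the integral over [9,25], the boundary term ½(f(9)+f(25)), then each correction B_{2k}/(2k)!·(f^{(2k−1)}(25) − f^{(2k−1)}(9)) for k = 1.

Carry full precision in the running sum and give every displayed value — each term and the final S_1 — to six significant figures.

S_1 ≈ 0.0783019

Integral: ∫_9^25 1/x^2 dx = 0.0711111.
Endpoint term: (f(9) + f(25))/2 = (0.0123457 + 0.00160000)/2 = 0.00697284.
So far: 0.0780840.
k=1: B_{2}/(2)! × [f^{(1)}(25) − f^{(1)}(9)] = 1/12 × (-0.000128000 − (-0.00274348)) = 0.000217957.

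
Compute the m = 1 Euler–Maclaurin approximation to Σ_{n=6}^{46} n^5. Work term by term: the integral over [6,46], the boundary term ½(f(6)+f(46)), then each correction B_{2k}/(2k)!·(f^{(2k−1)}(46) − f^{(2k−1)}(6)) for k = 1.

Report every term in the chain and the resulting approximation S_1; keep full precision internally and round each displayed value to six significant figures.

∫_6^46 x^5 dx evaluates to 1.57904e+09.
½[f(6) + f(46)] = ½[7776.00 + 2.05963e+08] = 1.02985e+08.
So far: 1.68203e+09.
Correction k=1: B_{2}/2! · (f^{(1)}(46) − f^{(1)}(6)) = 1/12 · (2.23873e+07 − 6480.00) = 1.86507e+06.

S_1 ≈ 1.68389e+09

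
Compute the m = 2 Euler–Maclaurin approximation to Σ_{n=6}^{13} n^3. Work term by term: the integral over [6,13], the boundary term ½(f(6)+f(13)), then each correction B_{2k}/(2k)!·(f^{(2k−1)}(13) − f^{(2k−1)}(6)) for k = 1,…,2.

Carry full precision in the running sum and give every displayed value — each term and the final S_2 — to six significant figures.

Integral: ∫_6^13 x^3 dx = 6816.25.
Endpoint term: (f(6) + f(13))/2 = (216.000 + 2197.00)/2 = 1206.50.
Integral + boundary = 8022.75.
Order-1 term: 1/12 · (507.000 − 108.000) = 33.2500.
Partial sum through k=1: 8056.00.
Order-2 term: −1/720 · (6.00000 − 6.00000) = 0.00000.

S_2 ≈ 8056.00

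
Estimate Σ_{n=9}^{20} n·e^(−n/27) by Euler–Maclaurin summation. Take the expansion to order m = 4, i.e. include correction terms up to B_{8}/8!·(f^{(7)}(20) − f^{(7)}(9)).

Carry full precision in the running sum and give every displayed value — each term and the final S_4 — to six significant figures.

∫_9^20 x·e^(−x/27) dx evaluates to 91.4592.
Boundary: ½(f(9) + f(20)) = ½(6.44878 + 9.53521) = 7.99200.
So far: 99.4512.
Correction k=1: B_{2}/2! · (f^{(1)}(20) − f^{(1)}(9)) = 1/12 · (0.123605 − 0.477688) = -0.0295069.
Running total after k=1: 99.4217.
Correction k=2: B_{4}/4! · (f^{(3)}(20) − f^{(3)}(9)) = −1/720 · (0.00147754 − 0.00262106) = 1.58822e-06.
Running total after k=2: 99.4217.
Correction k=3: B_{6}/6! · (f^{(5)}(20) − f^{(5)}(9)) = 1/30240 · (3.82102e-06 − 6.29197e-06) = -8.17114e-11.
Running total after k=3: 99.4217.
Correction k=4: B_{8}/8! · (f^{(7)}(20) − f^{(7)}(9)) = −1/1209600 · (7.70266e-09 − 1.23300e-08) = 3.82547e-15.

S_4 ≈ 99.4217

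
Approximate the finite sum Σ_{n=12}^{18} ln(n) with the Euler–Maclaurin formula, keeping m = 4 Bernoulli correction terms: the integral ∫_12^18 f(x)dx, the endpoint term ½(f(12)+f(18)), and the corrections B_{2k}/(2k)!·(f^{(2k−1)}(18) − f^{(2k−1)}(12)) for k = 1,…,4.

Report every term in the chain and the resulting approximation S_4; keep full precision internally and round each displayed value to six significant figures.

Integral: ∫_12^18 ln(x) dx = 16.2078.
Boundary: ½(f(12) + f(18)) = ½(2.48491 + 2.89037) = 2.68764.
So far: 18.8955.
Correction k=1: B_{2}/2! · (f^{(1)}(18) − f^{(1)}(12)) = 1/12 · (0.0555556 − 0.0833333) = -0.00231481.
Running total after k=1: 18.8931.
Correction k=2: B_{4}/4! · (f^{(3)}(18) − f^{(3)}(12)) = −1/720 · (0.000342936 − 0.00115741) = 1.13121e-06.
Running total after k=2: 18.8931.
Correction k=3: B_{6}/6! · (f^{(5)}(18) − f^{(5)}(12)) = 1/30240 · (1.27013e-05 − 9.64506e-05) = -2.76949e-09.
Running total after k=3: 18.8931.
Correction k=4: B_{8}/8! · (f^{(7)}(18) − f^{(7)}(12)) = −1/1209600 · (1.17605e-06 − 2.00939e-05) = 1.56397e-11.

S_4 ≈ 18.8931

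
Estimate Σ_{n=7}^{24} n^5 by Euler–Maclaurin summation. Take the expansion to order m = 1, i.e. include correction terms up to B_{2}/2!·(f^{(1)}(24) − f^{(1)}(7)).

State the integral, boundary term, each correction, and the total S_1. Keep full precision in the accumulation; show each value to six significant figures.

S_1 ≈ 3.59578e+07

∫_7^24 x^5 dx evaluates to 3.18309e+07.
Boundary: ½(f(7) + f(24)) = ½(16807.0 + 7.96262e+06) = 3.98972e+06.
Running total after boundary: 3.58206e+07.
Order-1 term: 1/12 · (1.65888e+06 − 12005.0) = 137240.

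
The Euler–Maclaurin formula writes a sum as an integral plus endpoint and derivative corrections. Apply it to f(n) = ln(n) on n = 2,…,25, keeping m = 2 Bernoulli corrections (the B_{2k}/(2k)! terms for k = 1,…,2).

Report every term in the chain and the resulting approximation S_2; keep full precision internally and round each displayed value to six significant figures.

The integral term ∫_2^25 ln(x) dx = 56.0856.
Boundary: ½(f(2) + f(25)) = ½(0.693147 + 3.21888) = 1.95601.
Running total after boundary: 58.0416.
k=1: B_{2}/(2)! × [f^{(1)}(25) − f^{(1)}(2)] = 1/12 × (0.0400000 − 0.500000) = -0.0383333.
After k=1: 58.0033.
k=2: B_{4}/(4)! × [f^{(3)}(25) − f^{(3)}(2)] = −1/720 × (0.000128000 − 0.250000) = 0.000347044.

S_2 ≈ 58.0036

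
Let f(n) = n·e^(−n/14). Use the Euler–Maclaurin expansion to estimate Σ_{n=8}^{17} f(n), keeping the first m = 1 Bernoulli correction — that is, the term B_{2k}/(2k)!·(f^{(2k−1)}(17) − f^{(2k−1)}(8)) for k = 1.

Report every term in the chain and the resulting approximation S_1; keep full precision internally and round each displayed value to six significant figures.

S_1 ≈ 49.8263

∫_8^17 x·e^(−x/14) dx evaluates to 45.0690.
½[f(8) + f(17)] = ½[4.51774 + 5.04767] = 4.78271.
So far: 49.8517.
k=1: B_{2}/(2)! × [f^{(1)}(17) − f^{(1)}(8)] = 1/12 × (-0.0636261 − 0.242022) = -0.0254707.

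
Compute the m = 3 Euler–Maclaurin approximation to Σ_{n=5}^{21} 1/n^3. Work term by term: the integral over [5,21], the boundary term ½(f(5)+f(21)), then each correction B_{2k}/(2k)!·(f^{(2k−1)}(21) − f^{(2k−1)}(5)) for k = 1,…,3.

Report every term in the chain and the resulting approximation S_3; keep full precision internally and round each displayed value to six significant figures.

The integral term ∫_5^21 1/x^3 dx = 0.0188662.
Endpoint term: (f(5) + f(21))/2 = (0.00800000 + 0.000107980)/2 = 0.00405399.
So far: 0.0229202.
Correction k=1: B_{2}/2! · (f^{(1)}(21) − f^{(1)}(5)) = 1/12 · (-1.54257e-05 − (-0.00480000)) = 0.000398715.
Partial sum through k=1: 0.0233189.
Correction k=2: B_{4}/4! · (f^{(3)}(21) − f^{(3)}(5)) = −1/720 · (-6.99577e-07 − (-0.00384000)) = -5.33236e-06.
Partial sum through k=2: 0.0233136.
Correction k=3: B_{6}/6! · (f^{(5)}(21) − f^{(5)}(5)) = 1/30240 · (-6.66264e-08 − (-0.00645120)) = 2.13331e-07.

S_3 ≈ 0.0233138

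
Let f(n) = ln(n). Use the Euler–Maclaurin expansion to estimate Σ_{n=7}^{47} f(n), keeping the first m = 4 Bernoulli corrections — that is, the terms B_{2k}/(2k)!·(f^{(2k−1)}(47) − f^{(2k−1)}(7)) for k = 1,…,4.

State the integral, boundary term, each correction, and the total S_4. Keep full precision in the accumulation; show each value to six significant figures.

The integral term ∫_7^47 ln(x) dx = 127.336.
½[f(7) + f(47)] = ½[1.94591 + 3.85015] = 2.89803.
Integral + boundary = 130.234.
k=1: B_{2}/(2)! × [f^{(1)}(47) − f^{(1)}(7)] = 1/12 × (0.0212766 − 0.142857) = -0.0101317.
Running total after k=1: 130.223.
k=2: B_{4}/(4)! × [f^{(3)}(47) − f^{(3)}(7)] = −1/720 × (1.92636e-05 − 0.00583090) = 8.07172e-06.
Running total after k=2: 130.223.
k=3: B_{6}/(6)! × [f^{(5)}(47) − f^{(5)}(7)] = 1/30240 × (1.04646e-07 − 0.00142798) = -4.72180e-08.
Running total after k=3: 130.223.
k=4: B_{8}/(8)! × [f^{(7)}(47) − f^{(7)}(7)] = −1/1209600 × (1.42117e-09 − 0.000874271) = 7.22776e-10.

S_4 ≈ 130.223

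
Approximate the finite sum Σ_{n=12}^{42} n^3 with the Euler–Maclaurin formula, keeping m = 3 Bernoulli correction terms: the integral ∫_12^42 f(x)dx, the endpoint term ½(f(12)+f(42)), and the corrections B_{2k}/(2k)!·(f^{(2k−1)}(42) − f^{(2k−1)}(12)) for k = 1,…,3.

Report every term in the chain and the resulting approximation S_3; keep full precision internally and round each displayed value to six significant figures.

S_3 ≈ 811053

∫_12^42 x^3 dx evaluates to 772740.
Boundary: ½(f(12) + f(42)) = ½(1728.00 + 74088.0) = 37908.0.
Integral + boundary = 810648.
Order-1 term: 1/12 · (5292.00 − 432.000) = 405.000.
Partial sum through k=1: 811053.
Order-2 term: −1/720 · (6.00000 − 6.00000) = 0.00000.
Partial sum through k=2: 811053.
Order-3 term: 1/30240 · (0.00000 − 0.00000) = 0.00000.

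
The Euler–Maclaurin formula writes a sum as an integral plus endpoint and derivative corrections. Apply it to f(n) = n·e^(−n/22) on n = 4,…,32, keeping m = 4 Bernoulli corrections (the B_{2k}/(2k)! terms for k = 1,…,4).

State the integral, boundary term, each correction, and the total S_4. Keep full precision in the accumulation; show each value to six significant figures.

The integral term ∫_4^32 x·e^(−x/22) dx = 199.501.
½[f(4) + f(32)] = ½[3.33501 + 7.47221] = 5.40361.
Running total after boundary: 204.905.
k=1: B_{2}/(2)! × [f^{(1)}(32) − f^{(1)}(4)] = 1/12 × (-0.106139 − 0.682161) = -0.0656917.
After k=1: 204.839.
k=2: B_{4}/(4)! × [f^{(3)}(32) − f^{(3)}(4)] = −1/720 × (0.000745607 − 0.00485468) = 5.70705e-06.
After k=2: 204.839.
k=3: B_{6}/(6)! × [f^{(5)}(32) − f^{(5)}(4)] = 1/30240 × (3.53411e-06 − 1.71486e-05) = -4.50216e-10.
After k=3: 204.839.
k=4: B_{8}/(8)! × [f^{(7)}(32) − f^{(7)}(4)] = −1/1209600 × (1.14209e-08 − 5.01383e-08) = 3.20085e-14.

S_4 ≈ 204.839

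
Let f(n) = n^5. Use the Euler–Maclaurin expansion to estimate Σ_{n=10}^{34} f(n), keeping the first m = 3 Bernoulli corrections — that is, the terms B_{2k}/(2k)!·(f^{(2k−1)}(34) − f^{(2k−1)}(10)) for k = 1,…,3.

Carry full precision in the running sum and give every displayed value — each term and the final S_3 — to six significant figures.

Integral: ∫_10^34 x^5 dx = 2.57301e+08.
Endpoint term: (f(10) + f(34))/2 = (100000 + 4.54354e+07)/2 = 2.27677e+07.
Integral + boundary = 2.80068e+08.
k=1: B_{2}/(2)! × [f^{(1)}(34) − f^{(1)}(10)] = 1/12 × (6.68168e+06 − 50000.0) = 552640.
Partial sum through k=1: 2.80621e+08.
k=2: B_{4}/(4)! × [f^{(3)}(34) − f^{(3)}(10)] = −1/720 × (69360.0 − 6000.00) = -88.0000.
Partial sum through k=2: 2.80621e+08.
k=3: B_{6}/(6)! × [f^{(5)}(34) − f^{(5)}(10)] = 1/30240 × (120.000 − 120.000) = 0.00000.

S_3 ≈ 2.80621e+08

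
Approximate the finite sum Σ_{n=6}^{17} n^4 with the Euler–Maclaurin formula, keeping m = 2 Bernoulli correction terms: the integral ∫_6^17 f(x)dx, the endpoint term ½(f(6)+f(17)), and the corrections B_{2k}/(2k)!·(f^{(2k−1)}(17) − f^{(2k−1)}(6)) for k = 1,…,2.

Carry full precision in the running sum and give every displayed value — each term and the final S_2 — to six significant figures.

∫_6^17 x^4 dx evaluates to 282416.
Endpoint term: (f(6) + f(17))/2 = (1296.00 + 83521.0)/2 = 42408.5.
Running total after boundary: 324825.
Correction k=1: B_{2}/2! · (f^{(1)}(17) − f^{(1)}(6)) = 1/12 · (19652.0 − 864.000) = 1565.67.
Running total after k=1: 326390.
Correction k=2: B_{4}/4! · (f^{(3)}(17) − f^{(3)}(6)) = −1/720 · (408.000 − 144.000) = -0.366667.

S_2 ≈ 326390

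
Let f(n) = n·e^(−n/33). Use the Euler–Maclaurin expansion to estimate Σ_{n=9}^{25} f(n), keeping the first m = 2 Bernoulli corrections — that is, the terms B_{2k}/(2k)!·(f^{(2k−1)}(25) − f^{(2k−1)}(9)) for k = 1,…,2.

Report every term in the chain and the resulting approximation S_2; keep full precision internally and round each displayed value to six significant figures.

S_2 ≈ 167.125

Integral: ∫_9^25 x·e^(−x/33) dx = 157.876.
Boundary: ½(f(9) + f(25)) = ½(6.85170 + 11.7200) = 9.28587.
Running total after boundary: 167.162.
Order-1 term: 1/12 · (0.113649 − 0.553673) = -0.0366687.
Running total after k=1: 167.125.
Order-2 term: −1/720 · (0.000965337 − 0.00190659) = 1.30729e-06.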